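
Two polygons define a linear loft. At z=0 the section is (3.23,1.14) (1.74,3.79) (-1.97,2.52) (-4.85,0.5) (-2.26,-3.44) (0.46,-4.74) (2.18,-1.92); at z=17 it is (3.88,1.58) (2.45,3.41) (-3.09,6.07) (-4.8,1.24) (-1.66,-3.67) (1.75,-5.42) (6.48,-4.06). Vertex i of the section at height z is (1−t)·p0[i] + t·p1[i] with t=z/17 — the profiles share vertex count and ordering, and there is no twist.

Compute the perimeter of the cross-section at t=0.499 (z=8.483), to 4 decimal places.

Cross-section at t=0.499: each vertex is (1-t)·p0[i] + t·p1[i].
  v1: (1-0.499)·(3.23,1.14) + 0.499·(3.88,1.58) = (3.5543,1.3596)
  v2: (1-0.499)·(1.74,3.79) + 0.499·(2.45,3.41) = (2.0943,3.6004)
  v3: (1-0.499)·(-1.97,2.52) + 0.499·(-3.09,6.07) = (-2.5289,4.2915)
  v4: (1-0.499)·(-4.85,0.5) + 0.499·(-4.8,1.24) = (-4.8250,0.8693)
  v5: (1-0.499)·(-2.26,-3.44) + 0.499·(-1.66,-3.67) = (-1.9606,-3.5548)
  v6: (1-0.499)·(0.46,-4.74) + 0.499·(1.75,-5.42) = (1.1037,-5.0793)
  v7: (1-0.499)·(2.18,-1.92) + 0.499·(6.48,-4.06) = (4.3257,-2.9879)
Perimeter = Σ |v_{i+1} − v_i|:
  edge 1→2: √(-1.4601² + 2.2408²) = 2.6745 (running 2.6745)
  edge 2→3: √(-4.6232² + 0.6911²) = 4.6745 (running 7.3491)
  edge 3→4: √(-2.2962² + -3.4222²) = 4.1211 (running 11.4702)
  edge 4→5: √(2.8644² + -4.4240²) = 5.2704 (running 16.7406)
  edge 5→6: √(3.0643² + -1.5246²) = 3.4226 (running 20.1632)
  edge 6→7: √(3.2220² + 2.0915²) = 3.8413 (running 24.0045)
  edge 7→1: √(-0.7714² + 4.3474²) = 4.4153 (running 28.4198)
Perimeter = 28.4198

Perimeter at t=0.499: 28.4198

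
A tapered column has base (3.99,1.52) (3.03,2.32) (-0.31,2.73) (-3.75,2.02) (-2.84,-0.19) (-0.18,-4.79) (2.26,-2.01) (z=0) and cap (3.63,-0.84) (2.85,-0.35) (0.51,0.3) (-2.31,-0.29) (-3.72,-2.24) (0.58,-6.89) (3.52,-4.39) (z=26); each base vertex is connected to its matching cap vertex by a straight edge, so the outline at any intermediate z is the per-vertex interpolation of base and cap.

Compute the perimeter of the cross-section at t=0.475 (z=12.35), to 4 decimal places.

Cross-section at t=0.475: each vertex is (1-t)·p0[i] + t·p1[i].
  v1: (1-0.475)·(3.99,1.52) + 0.475·(3.63,-0.84) = (3.8190,0.3990)
  v2: (1-0.475)·(3.03,2.32) + 0.475·(2.85,-0.35) = (2.9445,1.0517)
  v3: (1-0.475)·(-0.31,2.73) + 0.475·(0.51,0.3) = (0.0795,1.5758)
  v4: (1-0.475)·(-3.75,2.02) + 0.475·(-2.31,-0.29) = (-3.0660,0.9227)
  v5: (1-0.475)·(-2.84,-0.19) + 0.475·(-3.72,-2.24) = (-3.2580,-1.1638)
  v6: (1-0.475)·(-0.18,-4.79) + 0.475·(0.58,-6.89) = (0.1810,-5.7875)
  v7: (1-0.475)·(2.26,-2.01) + 0.475·(3.52,-4.39) = (2.8585,-3.1405)
Perimeter = Σ |v_{i+1} − v_i|:
  edge 1→2: √(-0.8745² + 0.6527²) = 1.0913 (running 1.0913)
  edge 2→3: √(-2.8650² + 0.5240²) = 2.9125 (running 4.0038)
  edge 3→4: √(-3.1455² + -0.6530²) = 3.2126 (running 7.2163)
  edge 4→5: √(-0.1920² + -2.0865²) = 2.0953 (running 9.3117)
  edge 5→6: √(3.4390² + -4.6237²) = 5.7624 (running 15.0741)
  edge 6→7: √(2.6775² + 2.6470²) = 3.7651 (running 18.8392)
  edge 7→1: √(0.9605² + 3.5395²) = 3.6675 (running 22.5067)
Perimeter = 22.5067

Perimeter at t=0.475: 22.5067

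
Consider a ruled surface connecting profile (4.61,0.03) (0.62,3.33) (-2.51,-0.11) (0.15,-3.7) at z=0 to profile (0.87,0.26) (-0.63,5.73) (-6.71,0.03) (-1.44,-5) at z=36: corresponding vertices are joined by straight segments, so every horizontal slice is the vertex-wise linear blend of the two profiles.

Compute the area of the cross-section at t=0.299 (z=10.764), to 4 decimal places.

Cross-section at t=0.299: each vertex is (1-t)·p0[i] + t·p1[i].
  v1: (1-0.299)·(4.61,0.03) + 0.299·(0.87,0.26) = (3.4917,0.0988)
  v2: (1-0.299)·(0.62,3.33) + 0.299·(-0.63,5.73) = (0.2463,4.0476)
  v3: (1-0.299)·(-2.51,-0.11) + 0.299·(-6.71,0.03) = (-3.7658,-0.0681)
  v4: (1-0.299)·(0.15,-3.7) + 0.299·(-1.44,-5) = (-0.3254,-4.0887)
Shoelace sum Σ(x_i·y_{i+1} − x_{i+1}·y_i):
  i=1: 3.4917·4.0476 − 0.2463·0.0988 = +14.1088 (running +14.1088)
  i=2: 0.2463·-0.0681 − -3.7658·4.0476 = +15.2257 (running +29.3345)
  i=3: -3.7658·-4.0887 − -0.3254·-0.0681 = +15.3751 (running +44.7096)
  i=4: -0.3254·0.0988 − 3.4917·-4.0887 = +14.2445 (running +58.9541)
Area = |Σ|/2 = |58.9541|/2 = 29.4771

Area at t=0.299: 29.4771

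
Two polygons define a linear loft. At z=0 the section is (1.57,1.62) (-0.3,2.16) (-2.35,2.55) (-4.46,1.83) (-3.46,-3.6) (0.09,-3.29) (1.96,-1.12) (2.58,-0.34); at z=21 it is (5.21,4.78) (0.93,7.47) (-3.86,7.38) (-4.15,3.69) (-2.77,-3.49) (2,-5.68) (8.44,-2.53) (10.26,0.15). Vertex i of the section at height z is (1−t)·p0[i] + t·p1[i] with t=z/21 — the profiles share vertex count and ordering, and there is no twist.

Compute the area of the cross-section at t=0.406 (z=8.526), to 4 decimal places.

Cross-section at t=0.406: each vertex is (1-t)·p0[i] + t·p1[i].
  v1: (1-0.406)·(1.57,1.62) + 0.406·(5.21,4.78) = (3.0478,2.9030)
  v2: (1-0.406)·(-0.3,2.16) + 0.406·(0.93,7.47) = (0.1994,4.3159)
  v3: (1-0.406)·(-2.35,2.55) + 0.406·(-3.86,7.38) = (-2.9631,4.5110)
  v4: (1-0.406)·(-4.46,1.83) + 0.406·(-4.15,3.69) = (-4.3341,2.5852)
  v5: (1-0.406)·(-3.46,-3.6) + 0.406·(-2.77,-3.49) = (-3.1799,-3.5553)
  v6: (1-0.406)·(0.09,-3.29) + 0.406·(2,-5.68) = (0.8655,-4.2603)
  v7: (1-0.406)·(1.96,-1.12) + 0.406·(8.44,-2.53) = (4.5909,-1.6925)
  v8: (1-0.406)·(2.58,-0.34) + 0.406·(10.26,0.15) = (5.6981,-0.1411)
Shoelace sum Σ(x_i·y_{i+1} − x_{i+1}·y_i):
  i=1: 3.0478·4.3159 − 0.1994·2.9030 = +12.5753 (running +12.5753)
  i=2: 0.1994·4.5110 − -2.9631·4.3159 = +13.6876 (running +26.2628)
  i=3: -2.9631·2.5852 − -4.3341·4.5110 = +11.8912 (running +38.1540)
  i=4: -4.3341·-3.5553 − -3.1799·2.5852 = +23.6298 (running +61.7838)
  i=5: -3.1799·-4.2603 − 0.8655·-3.5553 = +16.6243 (running +78.4081)
  i=6: 0.8655·-1.6925 − 4.5909·-4.2603 = +18.0940 (running +96.5021)
  i=7: 4.5909·-0.1411 − 5.6981·-1.6925 = +8.9962 (running +105.4983)
  i=8: 5.6981·2.9030 − 3.0478·-0.1411 = +16.9712 (running +122.4695)
Area = |Σ|/2 = |122.4695|/2 = 61.2347

Area at t=0.406: 61.2347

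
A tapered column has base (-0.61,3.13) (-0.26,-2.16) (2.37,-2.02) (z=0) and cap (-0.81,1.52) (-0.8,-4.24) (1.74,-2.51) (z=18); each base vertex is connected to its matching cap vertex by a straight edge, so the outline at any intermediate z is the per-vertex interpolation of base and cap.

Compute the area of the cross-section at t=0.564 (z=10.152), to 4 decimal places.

Area at t=0.564: 7.2460

Cross-section at t=0.564: each vertex is (1-t)·p0[i] + t·p1[i].
  v1: (1-0.564)·(-0.61,3.13) + 0.564·(-0.81,1.52) = (-0.7228,2.2220)
  v2: (1-0.564)·(-0.26,-2.16) + 0.564·(-0.8,-4.24) = (-0.5646,-3.3331)
  v3: (1-0.564)·(2.37,-2.02) + 0.564·(1.74,-2.51) = (2.0147,-2.2964)
Shoelace sum Σ(x_i·y_{i+1} − x_{i+1}·y_i):
  i=1: -0.7228·-3.3331 − -0.5646·2.2220 = +3.6636 (running +3.6636)
  i=2: -0.5646·-2.2964 − 2.0147·-3.3331 = +8.0116 (running +11.6752)
  i=3: 2.0147·2.2220 − -0.7228·-2.2964 = +2.8167 (running +14.4919)
Area = |Σ|/2 = |14.4919|/2 = 7.2460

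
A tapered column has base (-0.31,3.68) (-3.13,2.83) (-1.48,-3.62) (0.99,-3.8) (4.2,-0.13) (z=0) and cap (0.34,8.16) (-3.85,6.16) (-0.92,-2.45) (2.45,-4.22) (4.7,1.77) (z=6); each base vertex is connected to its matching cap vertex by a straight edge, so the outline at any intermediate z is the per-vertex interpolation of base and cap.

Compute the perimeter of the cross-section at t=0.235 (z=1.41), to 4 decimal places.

Perimeter at t=0.235: 24.7515

Cross-section at t=0.235: each vertex is (1-t)·p0[i] + t·p1[i].
  v1: (1-0.235)·(-0.31,3.68) + 0.235·(0.34,8.16) = (-0.1573,4.7328)
  v2: (1-0.235)·(-3.13,2.83) + 0.235·(-3.85,6.16) = (-3.2992,3.6126)
  v3: (1-0.235)·(-1.48,-3.62) + 0.235·(-0.92,-2.45) = (-1.3484,-3.3451)
  v4: (1-0.235)·(0.99,-3.8) + 0.235·(2.45,-4.22) = (1.3331,-3.8987)
  v5: (1-0.235)·(4.2,-0.13) + 0.235·(4.7,1.77) = (4.3175,0.3165)
Perimeter = Σ |v_{i+1} − v_i|:
  edge 1→2: √(-3.1420² + -1.1202²) = 3.3357 (running 3.3357)
  edge 2→3: √(1.9508² + -6.9576²) = 7.2259 (running 10.5616)
  edge 3→4: √(2.6815² + -0.5536²) = 2.7381 (running 13.2997)
  edge 4→5: √(2.9844² + 4.2152²) = 5.1647 (running 18.4644)
  edge 5→1: √(-4.4748² + 4.4163²) = 6.2871 (running 24.7515)
Perimeter = 24.7515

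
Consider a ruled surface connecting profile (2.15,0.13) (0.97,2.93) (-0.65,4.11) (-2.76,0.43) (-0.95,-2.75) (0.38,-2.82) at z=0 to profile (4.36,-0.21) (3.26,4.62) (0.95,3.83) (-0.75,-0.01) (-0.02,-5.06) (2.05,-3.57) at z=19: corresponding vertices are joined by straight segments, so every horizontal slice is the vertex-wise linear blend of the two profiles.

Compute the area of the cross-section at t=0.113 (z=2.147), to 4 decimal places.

Area at t=0.113: 21.5707

Cross-section at t=0.113: each vertex is (1-t)·p0[i] + t·p1[i].
  v1: (1-0.113)·(2.15,0.13) + 0.113·(4.36,-0.21) = (2.3997,0.0916)
  v2: (1-0.113)·(0.97,2.93) + 0.113·(3.26,4.62) = (1.2288,3.1210)
  v3: (1-0.113)·(-0.65,4.11) + 0.113·(0.95,3.83) = (-0.4692,4.0784)
  v4: (1-0.113)·(-2.76,0.43) + 0.113·(-0.75,-0.01) = (-2.5329,0.3803)
  v5: (1-0.113)·(-0.95,-2.75) + 0.113·(-0.02,-5.06) = (-0.8449,-3.0110)
  v6: (1-0.113)·(0.38,-2.82) + 0.113·(2.05,-3.57) = (0.5687,-2.9047)
Shoelace sum Σ(x_i·y_{i+1} − x_{i+1}·y_i):
  i=1: 2.3997·3.1210 − 1.2288·0.0916 = +7.3770 (running +7.3770)
  i=2: 1.2288·4.0784 − -0.4692·3.1210 = +6.4757 (running +13.8527)
  i=3: -0.4692·0.3803 − -2.5329·4.0784 = +10.1515 (running +24.0042)
  i=4: -2.5329·-3.0110 − -0.8449·0.3803 = +7.9478 (running +31.9521)
  i=5: -0.8449·-2.9047 − 0.5687·-3.0110 = +4.1667 (running +36.1187)
  i=6: 0.5687·0.0916 − 2.3997·-2.9047 = +7.0227 (running +43.1414)
Area = |Σ|/2 = |43.1414|/2 = 21.5707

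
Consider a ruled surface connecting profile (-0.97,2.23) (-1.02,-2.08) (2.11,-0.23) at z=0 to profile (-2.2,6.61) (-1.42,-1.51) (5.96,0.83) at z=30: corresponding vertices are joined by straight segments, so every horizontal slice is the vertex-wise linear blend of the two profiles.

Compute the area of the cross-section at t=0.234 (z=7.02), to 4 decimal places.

Cross-section at t=0.234: each vertex is (1-t)·p0[i] + t·p1[i].
  v1: (1-0.234)·(-0.97,2.23) + 0.234·(-2.2,6.61) = (-1.2578,3.2549)
  v2: (1-0.234)·(-1.02,-2.08) + 0.234·(-1.42,-1.51) = (-1.1136,-1.9466)
  v3: (1-0.234)·(2.11,-0.23) + 0.234·(5.96,0.83) = (3.0109,0.0180)
Shoelace sum Σ(x_i·y_{i+1} − x_{i+1}·y_i):
  i=1: -1.2578·-1.9466 − -1.1136·3.2549 = +6.0732 (running +6.0732)
  i=2: -1.1136·0.0180 − 3.0109·-1.9466 = +5.8410 (running +11.9142)
  i=3: 3.0109·3.2549 − -1.2578·0.0180 = +9.8229 (running +21.7371)
Area = |Σ|/2 = |21.7371|/2 = 10.8685

Area at t=0.234: 10.8685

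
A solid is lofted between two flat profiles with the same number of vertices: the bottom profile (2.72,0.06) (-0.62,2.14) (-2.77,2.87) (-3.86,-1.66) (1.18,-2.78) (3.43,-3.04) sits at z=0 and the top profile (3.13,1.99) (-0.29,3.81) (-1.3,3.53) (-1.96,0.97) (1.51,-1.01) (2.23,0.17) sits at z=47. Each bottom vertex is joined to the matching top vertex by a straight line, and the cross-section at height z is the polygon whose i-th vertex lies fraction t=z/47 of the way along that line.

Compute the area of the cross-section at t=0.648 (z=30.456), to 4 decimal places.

Area at t=0.648: 18.4125

Cross-section at t=0.648: each vertex is (1-t)·p0[i] + t·p1[i].
  v1: (1-0.648)·(2.72,0.06) + 0.648·(3.13,1.99) = (2.9857,1.3106)
  v2: (1-0.648)·(-0.62,2.14) + 0.648·(-0.29,3.81) = (-0.4062,3.2222)
  v3: (1-0.648)·(-2.77,2.87) + 0.648·(-1.3,3.53) = (-1.8174,3.2977)
  v4: (1-0.648)·(-3.86,-1.66) + 0.648·(-1.96,0.97) = (-2.6288,0.0442)
  v5: (1-0.648)·(1.18,-2.78) + 0.648·(1.51,-1.01) = (1.3938,-1.6330)
  v6: (1-0.648)·(3.43,-3.04) + 0.648·(2.23,0.17) = (2.6524,-0.9599)
Shoelace sum Σ(x_i·y_{i+1} − x_{i+1}·y_i):
  i=1: 2.9857·3.2222 − -0.4062·1.3106 = +10.1527 (running +10.1527)
  i=2: -0.4062·3.2977 − -1.8174·3.2222 = +4.5167 (running +14.6694)
  i=3: -1.8174·0.0442 − -2.6288·3.2977 = +8.5885 (running +23.2579)
  i=4: -2.6288·-1.6330 − 1.3938·0.0442 = +4.2313 (running +27.4892)
  i=5: 1.3938·-0.9599 − 2.6524·-1.6330 = +2.9935 (running +30.4827)
  i=6: 2.6524·1.3106 − 2.9857·-0.9599 = +6.3424 (running +36.8250)
Area = |Σ|/2 = |36.8250|/2 = 18.4125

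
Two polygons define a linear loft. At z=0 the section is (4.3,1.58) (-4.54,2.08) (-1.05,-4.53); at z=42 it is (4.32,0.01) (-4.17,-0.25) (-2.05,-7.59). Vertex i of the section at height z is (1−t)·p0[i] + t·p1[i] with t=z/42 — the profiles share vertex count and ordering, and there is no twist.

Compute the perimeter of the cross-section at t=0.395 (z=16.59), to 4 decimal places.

Cross-section at t=0.395: each vertex is (1-t)·p0[i] + t·p1[i].
  v1: (1-0.395)·(4.3,1.58) + 0.395·(4.32,0.01) = (4.3079,0.9598)
  v2: (1-0.395)·(-4.54,2.08) + 0.395·(-4.17,-0.25) = (-4.3939,1.1597)
  v3: (1-0.395)·(-1.05,-4.53) + 0.395·(-2.05,-7.59) = (-1.4450,-5.7387)
Perimeter = Σ |v_{i+1} − v_i|:
  edge 1→2: √(-8.7018² + 0.1998²) = 8.7040 (running 8.7040)
  edge 2→3: √(2.9489² + -6.8983²) = 7.5022 (running 16.2062)
  edge 3→1: √(5.7529² + 6.6986²) = 8.8299 (running 25.0361)
Perimeter = 25.0361

Perimeter at t=0.395: 25.0361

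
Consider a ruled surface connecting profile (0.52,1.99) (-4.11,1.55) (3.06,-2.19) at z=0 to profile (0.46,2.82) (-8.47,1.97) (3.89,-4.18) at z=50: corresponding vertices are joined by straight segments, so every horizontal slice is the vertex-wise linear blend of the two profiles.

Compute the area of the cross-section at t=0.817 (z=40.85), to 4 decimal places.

Cross-section at t=0.817: each vertex is (1-t)·p0[i] + t·p1[i].
  v1: (1-0.817)·(0.52,1.99) + 0.817·(0.46,2.82) = (0.4710,2.6681)
  v2: (1-0.817)·(-4.11,1.55) + 0.817·(-8.47,1.97) = (-7.6721,1.8931)
  v3: (1-0.817)·(3.06,-2.19) + 0.817·(3.89,-4.18) = (3.7381,-3.8158)
Shoelace sum Σ(x_i·y_{i+1} − x_{i+1}·y_i):
  i=1: 0.4710·1.8931 − -7.6721·2.6681 = +21.3617 (running +21.3617)
  i=2: -7.6721·-3.8158 − 3.7381·1.8931 = +22.1987 (running +43.5604)
  i=3: 3.7381·2.6681 − 0.4710·-3.8158 = +11.7709 (running +55.3313)
Area = |Σ|/2 = |55.3313|/2 = 27.6656

Area at t=0.817: 27.6656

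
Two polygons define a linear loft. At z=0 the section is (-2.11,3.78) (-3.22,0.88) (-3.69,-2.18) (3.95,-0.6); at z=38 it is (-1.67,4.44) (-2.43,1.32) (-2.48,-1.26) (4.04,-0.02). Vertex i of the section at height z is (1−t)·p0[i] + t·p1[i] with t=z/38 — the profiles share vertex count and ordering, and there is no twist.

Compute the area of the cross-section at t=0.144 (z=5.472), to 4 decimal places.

Cross-section at t=0.144: each vertex is (1-t)·p0[i] + t·p1[i].
  v1: (1-0.144)·(-2.11,3.78) + 0.144·(-1.67,4.44) = (-2.0466,3.8750)
  v2: (1-0.144)·(-3.22,0.88) + 0.144·(-2.43,1.32) = (-3.1062,0.9434)
  v3: (1-0.144)·(-3.69,-2.18) + 0.144·(-2.48,-1.26) = (-3.5158,-2.0475)
  v4: (1-0.144)·(3.95,-0.6) + 0.144·(4.04,-0.02) = (3.9630,-0.5165)
Shoelace sum Σ(x_i·y_{i+1} − x_{i+1}·y_i):
  i=1: -2.0466·0.9434 − -3.1062·3.8750 = +10.1061 (running +10.1061)
  i=2: -3.1062·-2.0475 − -3.5158·0.9434 = +9.6767 (running +19.7828)
  i=3: -3.5158·-0.5165 − 3.9630·-2.0475 = +9.9301 (running +29.7129)
  i=4: 3.9630·3.8750 − -2.0466·-0.5165 = +14.2996 (running +44.0124)
Area = |Σ|/2 = |44.0124|/2 = 22.0062

Area at t=0.144: 22.0062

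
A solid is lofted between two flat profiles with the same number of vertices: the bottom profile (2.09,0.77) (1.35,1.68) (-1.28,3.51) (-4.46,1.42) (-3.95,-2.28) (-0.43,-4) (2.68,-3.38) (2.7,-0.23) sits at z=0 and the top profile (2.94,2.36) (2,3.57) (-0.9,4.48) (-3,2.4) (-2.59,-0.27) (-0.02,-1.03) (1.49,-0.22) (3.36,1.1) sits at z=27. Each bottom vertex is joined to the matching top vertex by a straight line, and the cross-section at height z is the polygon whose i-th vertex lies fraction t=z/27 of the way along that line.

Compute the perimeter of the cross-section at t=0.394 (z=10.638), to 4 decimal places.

Perimeter at t=0.394: 20.9646

Cross-section at t=0.394: each vertex is (1-t)·p0[i] + t·p1[i].
  v1: (1-0.394)·(2.09,0.77) + 0.394·(2.94,2.36) = (2.4249,1.3965)
  v2: (1-0.394)·(1.35,1.68) + 0.394·(2,3.57) = (1.6061,2.4247)
  v3: (1-0.394)·(-1.28,3.51) + 0.394·(-0.9,4.48) = (-1.1303,3.8922)
  v4: (1-0.394)·(-4.46,1.42) + 0.394·(-3,2.4) = (-3.8848,1.8061)
  v5: (1-0.394)·(-3.95,-2.28) + 0.394·(-2.59,-0.27) = (-3.4142,-1.4881)
  v6: (1-0.394)·(-0.43,-4) + 0.394·(-0.02,-1.03) = (-0.2685,-2.8298)
  v7: (1-0.394)·(2.68,-3.38) + 0.394·(1.49,-0.22) = (2.2111,-2.1350)
  v8: (1-0.394)·(2.7,-0.23) + 0.394·(3.36,1.1) = (2.9600,0.2940)
Perimeter = Σ |v_{i+1} − v_i|:
  edge 1→2: √(-0.8188² + 1.0282²) = 1.3144 (running 1.3144)
  edge 2→3: √(-2.7364² + 1.4675²) = 3.1051 (running 4.4195)
  edge 3→4: √(-2.7545² + -2.0861²) = 3.4553 (running 7.8747)
  edge 4→5: √(0.4706² + -3.2942²) = 3.3276 (running 11.2023)
  edge 5→6: √(3.1457² + -1.3418²) = 3.4199 (running 14.6222)
  edge 6→7: √(2.4796² + 0.6949²) = 2.5751 (running 17.1974)
  edge 7→8: √(0.7489² + 2.4290²) = 2.5418 (running 19.7392)
  edge 8→1: √(-0.5351² + 1.1024²) = 1.2255 (running 20.9646)
Perimeter = 20.9646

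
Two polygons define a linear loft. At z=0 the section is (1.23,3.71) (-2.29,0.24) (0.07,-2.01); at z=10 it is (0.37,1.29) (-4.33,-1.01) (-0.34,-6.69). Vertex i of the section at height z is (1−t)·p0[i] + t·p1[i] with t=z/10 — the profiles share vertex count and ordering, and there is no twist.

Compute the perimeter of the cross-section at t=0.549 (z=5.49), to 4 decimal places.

Perimeter at t=0.549: 17.3177

Cross-section at t=0.549: each vertex is (1-t)·p0[i] + t·p1[i].
  v1: (1-0.549)·(1.23,3.71) + 0.549·(0.37,1.29) = (0.7579,2.3814)
  v2: (1-0.549)·(-2.29,0.24) + 0.549·(-4.33,-1.01) = (-3.4100,-0.4463)
  v3: (1-0.549)·(0.07,-2.01) + 0.549·(-0.34,-6.69) = (-0.1551,-4.5793)
Perimeter = Σ |v_{i+1} − v_i|:
  edge 1→2: √(-4.1678² + -2.8277²) = 5.0365 (running 5.0365)
  edge 2→3: √(3.2549² + -4.1331²) = 5.2608 (running 10.2974)
  edge 3→1: √(0.9129² + 6.9607²) = 7.0204 (running 17.3177)
Perimeter = 17.3177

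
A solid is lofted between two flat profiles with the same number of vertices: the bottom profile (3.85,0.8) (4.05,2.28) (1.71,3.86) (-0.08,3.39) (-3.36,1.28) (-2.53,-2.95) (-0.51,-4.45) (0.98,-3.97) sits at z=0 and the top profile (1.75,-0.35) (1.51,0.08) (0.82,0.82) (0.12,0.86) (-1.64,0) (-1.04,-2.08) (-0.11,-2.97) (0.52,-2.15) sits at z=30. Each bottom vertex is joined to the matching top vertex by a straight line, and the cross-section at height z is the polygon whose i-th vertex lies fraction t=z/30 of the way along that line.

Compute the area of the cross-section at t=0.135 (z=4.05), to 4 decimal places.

Cross-section at t=0.135: each vertex is (1-t)·p0[i] + t·p1[i].
  v1: (1-0.135)·(3.85,0.8) + 0.135·(1.75,-0.35) = (3.5665,0.6448)
  v2: (1-0.135)·(4.05,2.28) + 0.135·(1.51,0.08) = (3.7071,1.9830)
  v3: (1-0.135)·(1.71,3.86) + 0.135·(0.82,0.82) = (1.5898,3.4496)
  v4: (1-0.135)·(-0.08,3.39) + 0.135·(0.12,0.86) = (-0.0530,3.0484)
  v5: (1-0.135)·(-3.36,1.28) + 0.135·(-1.64,0) = (-3.1278,1.1072)
  v6: (1-0.135)·(-2.53,-2.95) + 0.135·(-1.04,-2.08) = (-2.3289,-2.8326)
  v7: (1-0.135)·(-0.51,-4.45) + 0.135·(-0.11,-2.97) = (-0.4560,-4.2502)
  v8: (1-0.135)·(0.98,-3.97) + 0.135·(0.52,-2.15) = (0.9179,-3.7243)
Shoelace sum Σ(x_i·y_{i+1} − x_{i+1}·y_i):
  i=1: 3.5665·1.9830 − 3.7071·0.6448 = +4.6822 (running +4.6822)
  i=2: 3.7071·3.4496 − 1.5898·1.9830 = +9.6353 (running +14.3176)
  i=3: 1.5898·3.0484 − -0.0530·3.4496 = +5.0294 (running +19.3470)
  i=4: -0.0530·1.1072 − -3.1278·3.0484 = +9.4763 (running +28.8232)
  i=5: -3.1278·-2.8326 − -2.3289·1.1072 = +11.4382 (running +40.2614)
  i=6: -2.3289·-4.2502 − -0.4560·-2.8326 = +8.6064 (running +48.8678)
  i=7: -0.4560·-3.7243 − 0.9179·-4.2502 = +5.5995 (running +54.4674)
  i=8: 0.9179·0.6448 − 3.5665·-3.7243 = +13.8745 (running +68.3419)
Area = |Σ|/2 = |68.3419|/2 = 34.1709

Area at t=0.135: 34.1709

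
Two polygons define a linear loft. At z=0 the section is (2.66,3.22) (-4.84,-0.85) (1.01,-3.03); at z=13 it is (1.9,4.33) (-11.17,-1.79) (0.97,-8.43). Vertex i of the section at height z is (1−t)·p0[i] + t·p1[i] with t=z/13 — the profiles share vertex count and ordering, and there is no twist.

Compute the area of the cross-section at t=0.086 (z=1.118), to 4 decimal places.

Area at t=0.086: 23.7963

Cross-section at t=0.086: each vertex is (1-t)·p0[i] + t·p1[i].
  v1: (1-0.086)·(2.66,3.22) + 0.086·(1.9,4.33) = (2.5946,3.3155)
  v2: (1-0.086)·(-4.84,-0.85) + 0.086·(-11.17,-1.79) = (-5.3844,-0.9308)
  v3: (1-0.086)·(1.01,-3.03) + 0.086·(0.97,-8.43) = (1.0066,-3.4944)
Shoelace sum Σ(x_i·y_{i+1} − x_{i+1}·y_i):
  i=1: 2.5946·-0.9308 − -5.3844·3.3155 = +15.4365 (running +15.4365)
  i=2: -5.3844·-3.4944 − 1.0066·-0.9308 = +19.7521 (running +35.1886)
  i=3: 1.0066·3.3155 − 2.5946·-3.4944 = +12.4039 (running +47.5925)
Area = |Σ|/2 = |47.5925|/2 = 23.7963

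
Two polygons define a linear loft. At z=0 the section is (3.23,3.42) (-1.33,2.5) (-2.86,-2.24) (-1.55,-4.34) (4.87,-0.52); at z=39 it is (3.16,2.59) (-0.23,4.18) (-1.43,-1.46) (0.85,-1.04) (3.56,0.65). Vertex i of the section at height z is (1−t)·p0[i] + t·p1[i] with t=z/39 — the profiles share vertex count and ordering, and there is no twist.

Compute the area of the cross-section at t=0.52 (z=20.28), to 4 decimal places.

Cross-section at t=0.52: each vertex is (1-t)·p0[i] + t·p1[i].
  v1: (1-0.52)·(3.23,3.42) + 0.52·(3.16,2.59) = (3.1936,2.9884)
  v2: (1-0.52)·(-1.33,2.5) + 0.52·(-0.23,4.18) = (-0.7580,3.3736)
  v3: (1-0.52)·(-2.86,-2.24) + 0.52·(-1.43,-1.46) = (-2.1164,-1.8344)
  v4: (1-0.52)·(-1.55,-4.34) + 0.52·(0.85,-1.04) = (-0.3020,-2.6240)
  v5: (1-0.52)·(4.87,-0.52) + 0.52·(3.56,0.65) = (4.1888,0.0884)
Shoelace sum Σ(x_i·y_{i+1} − x_{i+1}·y_i):
  i=1: 3.1936·3.3736 − -0.7580·2.9884 = +13.0391 (running +13.0391)
  i=2: -0.7580·-1.8344 − -2.1164·3.3736 = +8.5304 (running +21.5695)
  i=3: -2.1164·-2.6240 − -0.3020·-1.8344 = +4.9994 (running +26.5689)
  i=4: -0.3020·0.0884 − 4.1888·-2.6240 = +10.9647 (running +37.5337)
  i=5: 4.1888·2.9884 − 3.1936·0.0884 = +12.2355 (running +49.7692)
Area = |Σ|/2 = |49.7692|/2 = 24.8846

Area at t=0.52: 24.8846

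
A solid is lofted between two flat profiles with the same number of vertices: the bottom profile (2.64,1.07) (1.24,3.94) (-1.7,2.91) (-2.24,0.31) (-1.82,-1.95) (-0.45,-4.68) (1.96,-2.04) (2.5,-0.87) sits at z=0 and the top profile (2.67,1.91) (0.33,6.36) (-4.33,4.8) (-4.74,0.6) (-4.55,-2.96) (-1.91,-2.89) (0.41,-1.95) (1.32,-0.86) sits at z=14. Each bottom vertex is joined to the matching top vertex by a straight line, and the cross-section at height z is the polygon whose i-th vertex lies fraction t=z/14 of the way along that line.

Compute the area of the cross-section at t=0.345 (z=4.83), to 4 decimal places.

Cross-section at t=0.345: each vertex is (1-t)·p0[i] + t·p1[i].
  v1: (1-0.345)·(2.64,1.07) + 0.345·(2.67,1.91) = (2.6503,1.3598)
  v2: (1-0.345)·(1.24,3.94) + 0.345·(0.33,6.36) = (0.9261,4.7749)
  v3: (1-0.345)·(-1.7,2.91) + 0.345·(-4.33,4.8) = (-2.6073,3.5621)
  v4: (1-0.345)·(-2.24,0.31) + 0.345·(-4.74,0.6) = (-3.1025,0.4101)
  v5: (1-0.345)·(-1.82,-1.95) + 0.345·(-4.55,-2.96) = (-2.7618,-2.2984)
  v6: (1-0.345)·(-0.45,-4.68) + 0.345·(-1.91,-2.89) = (-0.9537,-4.0625)
  v7: (1-0.345)·(1.96,-2.04) + 0.345·(0.41,-1.95) = (1.4253,-2.0090)
  v8: (1-0.345)·(2.5,-0.87) + 0.345·(1.32,-0.86) = (2.0929,-0.8665)
Shoelace sum Σ(x_i·y_{i+1} − x_{i+1}·y_i):
  i=1: 2.6503·4.7749 − 0.9261·1.3598 = +11.3959 (running +11.3959)
  i=2: 0.9261·3.5621 − -2.6073·4.7749 = +15.7485 (running +27.1444)
  i=3: -2.6073·0.4101 − -3.1025·3.5621 = +9.9821 (running +37.1265)
  i=4: -3.1025·-2.2984 − -2.7618·0.4101 = +8.2634 (running +45.3899)
  i=5: -2.7618·-4.0625 − -0.9537·-2.2984 = +9.0278 (running +54.4178)
  i=6: -0.9537·-2.0090 − 1.4253·-4.0625 = +7.7059 (running +62.1237)
  i=7: 1.4253·-0.8665 − 2.0929·-2.0090 = +2.9695 (running +65.0932)
  i=8: 2.0929·1.3598 − 2.6503·-0.8665 = +5.1426 (running +70.2358)
Area = |Σ|/2 = |70.2358|/2 = 35.1179

Area at t=0.345: 35.1179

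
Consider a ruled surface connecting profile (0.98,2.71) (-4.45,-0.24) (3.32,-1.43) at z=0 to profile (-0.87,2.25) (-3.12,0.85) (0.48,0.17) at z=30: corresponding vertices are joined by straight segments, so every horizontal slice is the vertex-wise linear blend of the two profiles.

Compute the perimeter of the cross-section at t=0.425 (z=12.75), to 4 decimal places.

Perimeter at t=0.425: 14.5411

Cross-section at t=0.425: each vertex is (1-t)·p0[i] + t·p1[i].
  v1: (1-0.425)·(0.98,2.71) + 0.425·(-0.87,2.25) = (0.1938,2.5145)
  v2: (1-0.425)·(-4.45,-0.24) + 0.425·(-3.12,0.85) = (-3.8847,0.2232)
  v3: (1-0.425)·(3.32,-1.43) + 0.425·(0.48,0.17) = (2.1130,-0.7500)
Perimeter = Σ |v_{i+1} − v_i|:
  edge 1→2: √(-4.0785² + -2.2912²) = 4.6780 (running 4.6780)
  edge 2→3: √(5.9977² + -0.9732²) = 6.0762 (running 10.7542)
  edge 3→1: √(-1.9192² + 3.2645²) = 3.7869 (running 14.5411)
Perimeter = 14.5411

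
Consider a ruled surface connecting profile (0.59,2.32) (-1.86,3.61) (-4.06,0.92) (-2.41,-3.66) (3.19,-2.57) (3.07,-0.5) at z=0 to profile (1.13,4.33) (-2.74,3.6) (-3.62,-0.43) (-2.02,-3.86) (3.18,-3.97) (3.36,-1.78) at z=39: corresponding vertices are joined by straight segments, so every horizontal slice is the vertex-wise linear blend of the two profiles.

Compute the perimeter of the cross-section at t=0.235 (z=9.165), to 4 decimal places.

Perimeter at t=0.235: 23.0576

Cross-section at t=0.235: each vertex is (1-t)·p0[i] + t·p1[i].
  v1: (1-0.235)·(0.59,2.32) + 0.235·(1.13,4.33) = (0.7169,2.7923)
  v2: (1-0.235)·(-1.86,3.61) + 0.235·(-2.74,3.6) = (-2.0668,3.6077)
  v3: (1-0.235)·(-4.06,0.92) + 0.235·(-3.62,-0.43) = (-3.9566,0.6028)
  v4: (1-0.235)·(-2.41,-3.66) + 0.235·(-2.02,-3.86) = (-2.3184,-3.7070)
  v5: (1-0.235)·(3.19,-2.57) + 0.235·(3.18,-3.97) = (3.1877,-2.8990)
  v6: (1-0.235)·(3.07,-0.5) + 0.235·(3.36,-1.78) = (3.1381,-0.8008)
Perimeter = Σ |v_{i+1} − v_i|:
  edge 1→2: √(-2.7837² + 0.8153²) = 2.9006 (running 2.9006)
  edge 2→3: √(-1.8898² + -3.0049²) = 3.5498 (running 6.4504)
  edge 3→4: √(1.6382² + -4.3098²) = 4.6106 (running 11.0610)
  edge 4→5: √(5.5060² + 0.8080²) = 5.5650 (running 16.6260)
  edge 5→6: √(-0.0495² + 2.0982²) = 2.0988 (running 18.7248)
  edge 6→1: √(-2.4213² + 3.5931²) = 4.3328 (running 23.0576)
Perimeter = 23.0576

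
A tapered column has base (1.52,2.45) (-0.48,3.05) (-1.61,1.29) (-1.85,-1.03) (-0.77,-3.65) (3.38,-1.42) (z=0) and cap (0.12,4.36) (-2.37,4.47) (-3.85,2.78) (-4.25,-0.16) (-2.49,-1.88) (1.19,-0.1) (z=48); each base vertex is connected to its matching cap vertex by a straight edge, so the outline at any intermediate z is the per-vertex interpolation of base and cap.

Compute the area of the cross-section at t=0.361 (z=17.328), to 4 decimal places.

Cross-section at t=0.361: each vertex is (1-t)·p0[i] + t·p1[i].
  v1: (1-0.361)·(1.52,2.45) + 0.361·(0.12,4.36) = (1.0146,3.1395)
  v2: (1-0.361)·(-0.48,3.05) + 0.361·(-2.37,4.47) = (-1.1623,3.5626)
  v3: (1-0.361)·(-1.61,1.29) + 0.361·(-3.85,2.78) = (-2.4186,1.8279)
  v4: (1-0.361)·(-1.85,-1.03) + 0.361·(-4.25,-0.16) = (-2.7164,-0.7159)
  v5: (1-0.361)·(-0.77,-3.65) + 0.361·(-2.49,-1.88) = (-1.3909,-3.0110)
  v6: (1-0.361)·(3.38,-1.42) + 0.361·(1.19,-0.1) = (2.5894,-0.9435)
Shoelace sum Σ(x_i·y_{i+1} − x_{i+1}·y_i):
  i=1: 1.0146·3.5626 − -1.1623·3.1395 = +7.2637 (running +7.2637)
  i=2: -1.1623·1.8279 − -2.4186·3.5626 = +6.4922 (running +13.7558)
  i=3: -2.4186·-0.7159 − -2.7164·1.8279 = +6.6969 (running +20.4527)
  i=4: -2.7164·-3.0110 − -1.3909·-0.7159 = +7.1834 (running +27.6360)
  i=5: -1.3909·-0.9435 − 2.5894·-3.0110 = +9.1091 (running +36.7451)
  i=6: 2.5894·3.1395 − 1.0146·-0.9435 = +9.0867 (running +45.8319)
Area = |Σ|/2 = |45.8319|/2 = 22.9159

Area at t=0.361: 22.9159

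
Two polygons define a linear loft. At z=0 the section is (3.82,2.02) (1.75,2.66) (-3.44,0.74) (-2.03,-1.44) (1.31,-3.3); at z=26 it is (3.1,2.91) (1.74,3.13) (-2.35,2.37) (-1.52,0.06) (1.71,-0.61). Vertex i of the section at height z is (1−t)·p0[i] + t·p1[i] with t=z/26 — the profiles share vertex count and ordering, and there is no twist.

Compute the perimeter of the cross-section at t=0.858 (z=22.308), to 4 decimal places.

Perimeter at t=0.858: 15.7329

Cross-section at t=0.858: each vertex is (1-t)·p0[i] + t·p1[i].
  v1: (1-0.858)·(3.82,2.02) + 0.858·(3.1,2.91) = (3.2022,2.7836)
  v2: (1-0.858)·(1.75,2.66) + 0.858·(1.74,3.13) = (1.7414,3.0633)
  v3: (1-0.858)·(-3.44,0.74) + 0.858·(-2.35,2.37) = (-2.5048,2.1385)
  v4: (1-0.858)·(-2.03,-1.44) + 0.858·(-1.52,0.06) = (-1.5924,-0.1530)
  v5: (1-0.858)·(1.31,-3.3) + 0.858·(1.71,-0.61) = (1.6532,-0.9920)
Perimeter = Σ |v_{i+1} − v_i|:
  edge 1→2: √(-1.4608² + 0.2796²) = 1.4873 (running 1.4873)
  edge 2→3: √(-4.2462² + -0.9247²) = 4.3457 (running 5.8331)
  edge 3→4: √(0.9124² + -2.2915²) = 2.4665 (running 8.2996)
  edge 4→5: √(3.2456² + -0.8390²) = 3.3523 (running 11.6519)
  edge 5→1: √(1.5490² + 3.7756²) = 4.0810 (running 15.7329)
Perimeter = 15.7329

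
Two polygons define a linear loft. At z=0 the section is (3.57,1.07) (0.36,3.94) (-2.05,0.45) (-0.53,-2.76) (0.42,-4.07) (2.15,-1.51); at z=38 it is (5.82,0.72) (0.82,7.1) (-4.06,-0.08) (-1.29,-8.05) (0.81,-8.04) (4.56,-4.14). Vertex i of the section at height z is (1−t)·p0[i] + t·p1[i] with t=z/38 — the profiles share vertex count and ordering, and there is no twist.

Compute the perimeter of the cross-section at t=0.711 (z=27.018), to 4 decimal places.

Cross-section at t=0.711: each vertex is (1-t)·p0[i] + t·p1[i].
  v1: (1-0.711)·(3.57,1.07) + 0.711·(5.82,0.72) = (5.1698,0.8212)
  v2: (1-0.711)·(0.36,3.94) + 0.711·(0.82,7.1) = (0.6871,6.1868)
  v3: (1-0.711)·(-2.05,0.45) + 0.711·(-4.06,-0.08) = (-3.4791,0.0732)
  v4: (1-0.711)·(-0.53,-2.76) + 0.711·(-1.29,-8.05) = (-1.0704,-6.5212)
  v5: (1-0.711)·(0.42,-4.07) + 0.711·(0.81,-8.04) = (0.6973,-6.8927)
  v6: (1-0.711)·(2.15,-1.51) + 0.711·(4.56,-4.14) = (3.8635,-3.3799)
Perimeter = Σ |v_{i+1} − v_i|:
  edge 1→2: √(-4.4827² + 5.3656²) = 6.9917 (running 6.9917)
  edge 2→3: √(-4.1662² + -6.1136²) = 7.3982 (running 14.3899)
  edge 3→4: √(2.4087² + -6.5944²) = 7.0205 (running 21.4104)
  edge 4→5: √(1.7677² + -0.3715²) = 1.8063 (running 23.2167)
  edge 5→6: √(3.1662² + 3.5127²) = 4.7291 (running 27.9458)
  edge 6→1: √(1.3062² + 4.2011²) = 4.3995 (running 32.3452)
Perimeter = 32.3452

Perimeter at t=0.711: 32.3452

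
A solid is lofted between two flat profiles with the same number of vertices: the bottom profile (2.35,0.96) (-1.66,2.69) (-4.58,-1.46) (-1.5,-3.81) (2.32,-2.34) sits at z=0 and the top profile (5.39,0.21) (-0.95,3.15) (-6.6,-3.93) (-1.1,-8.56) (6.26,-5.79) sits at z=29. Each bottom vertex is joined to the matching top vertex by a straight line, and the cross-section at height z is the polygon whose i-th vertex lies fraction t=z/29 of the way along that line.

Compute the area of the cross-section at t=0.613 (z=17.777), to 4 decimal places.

Area at t=0.613: 64.0024

Cross-section at t=0.613: each vertex is (1-t)·p0[i] + t·p1[i].
  v1: (1-0.613)·(2.35,0.96) + 0.613·(5.39,0.21) = (4.2135,0.5002)
  v2: (1-0.613)·(-1.66,2.69) + 0.613·(-0.95,3.15) = (-1.2248,2.9720)
  v3: (1-0.613)·(-4.58,-1.46) + 0.613·(-6.6,-3.93) = (-5.8183,-2.9741)
  v4: (1-0.613)·(-1.5,-3.81) + 0.613·(-1.1,-8.56) = (-1.2548,-6.7218)
  v5: (1-0.613)·(2.32,-2.34) + 0.613·(6.26,-5.79) = (4.7352,-4.4548)
Shoelace sum Σ(x_i·y_{i+1} − x_{i+1}·y_i):
  i=1: 4.2135·2.9720 − -1.2248·0.5002 = +13.1352 (running +13.1352)
  i=2: -1.2248·-2.9741 − -5.8183·2.9720 = +20.9344 (running +34.0695)
  i=3: -5.8183·-6.7218 − -1.2548·-2.9741 = +35.3770 (running +69.4465)
  i=4: -1.2548·-4.4548 − 4.7352·-6.7218 = +37.4189 (running +106.8654)
  i=5: 4.7352·0.5002 − 4.2135·-4.4548 = +21.1394 (running +128.0048)
Area = |Σ|/2 = |128.0048|/2 = 64.0024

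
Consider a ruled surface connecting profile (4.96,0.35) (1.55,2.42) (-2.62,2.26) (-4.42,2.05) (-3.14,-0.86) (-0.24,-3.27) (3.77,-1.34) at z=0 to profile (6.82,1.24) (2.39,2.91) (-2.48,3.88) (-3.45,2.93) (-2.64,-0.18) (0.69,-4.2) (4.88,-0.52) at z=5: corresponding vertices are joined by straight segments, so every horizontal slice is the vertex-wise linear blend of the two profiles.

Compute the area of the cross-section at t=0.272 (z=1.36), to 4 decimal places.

Area at t=0.272: 36.3666

Cross-section at t=0.272: each vertex is (1-t)·p0[i] + t·p1[i].
  v1: (1-0.272)·(4.96,0.35) + 0.272·(6.82,1.24) = (5.4659,0.5921)
  v2: (1-0.272)·(1.55,2.42) + 0.272·(2.39,2.91) = (1.7785,2.5533)
  v3: (1-0.272)·(-2.62,2.26) + 0.272·(-2.48,3.88) = (-2.5819,2.7006)
  v4: (1-0.272)·(-4.42,2.05) + 0.272·(-3.45,2.93) = (-4.1562,2.2894)
  v5: (1-0.272)·(-3.14,-0.86) + 0.272·(-2.64,-0.18) = (-3.0040,-0.6750)
  v6: (1-0.272)·(-0.24,-3.27) + 0.272·(0.69,-4.2) = (0.0130,-3.5230)
  v7: (1-0.272)·(3.77,-1.34) + 0.272·(4.88,-0.52) = (4.0719,-1.1170)
Shoelace sum Σ(x_i·y_{i+1} − x_{i+1}·y_i):
  i=1: 5.4659·2.5533 − 1.7785·0.5921 = +12.9030 (running +12.9030)
  i=2: 1.7785·2.7006 − -2.5819·2.5533 = +11.3954 (running +24.2984)
  i=3: -2.5819·2.2894 − -4.1562·2.7006 = +5.3133 (running +29.6118)
  i=4: -4.1562·-0.6750 − -3.0040·2.2894 = +9.6828 (running +39.2946)
  i=5: -3.0040·-3.5230 − 0.0130·-0.6750 = +10.5917 (running +49.8863)
  i=6: 0.0130·-1.1170 − 4.0719·-3.5230 = +14.3307 (running +64.2170)
  i=7: 4.0719·0.5921 − 5.4659·-1.1170 = +8.5161 (running +72.7332)
Area = |Σ|/2 = |72.7332|/2 = 36.3666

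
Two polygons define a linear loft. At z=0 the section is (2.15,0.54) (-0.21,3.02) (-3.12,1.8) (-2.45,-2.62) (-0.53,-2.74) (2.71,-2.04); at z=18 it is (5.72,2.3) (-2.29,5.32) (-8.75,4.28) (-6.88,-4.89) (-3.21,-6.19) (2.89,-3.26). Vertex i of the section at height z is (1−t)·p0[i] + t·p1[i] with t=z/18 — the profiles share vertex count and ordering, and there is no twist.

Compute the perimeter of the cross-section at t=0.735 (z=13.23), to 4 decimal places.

Cross-section at t=0.735: each vertex is (1-t)·p0[i] + t·p1[i].
  v1: (1-0.735)·(2.15,0.54) + 0.735·(5.72,2.3) = (4.7740,1.8336)
  v2: (1-0.735)·(-0.21,3.02) + 0.735·(-2.29,5.32) = (-1.7388,4.7105)
  v3: (1-0.735)·(-3.12,1.8) + 0.735·(-8.75,4.28) = (-7.2580,3.6228)
  v4: (1-0.735)·(-2.45,-2.62) + 0.735·(-6.88,-4.89) = (-5.7061,-4.2884)
  v5: (1-0.735)·(-0.53,-2.74) + 0.735·(-3.21,-6.19) = (-2.4998,-5.2758)
  v6: (1-0.735)·(2.71,-2.04) + 0.735·(2.89,-3.26) = (2.8423,-2.9367)
Perimeter = Σ |v_{i+1} − v_i|:
  edge 1→2: √(-6.5128² + 2.8769²) = 7.1199 (running 7.1199)
  edge 2→3: √(-5.5192² + -1.0877²) = 5.6254 (running 12.7453)
  edge 3→4: √(1.5520² + -7.9112²) = 8.0620 (running 20.8073)
  edge 4→5: √(3.2063² + -0.9873²) = 3.3548 (running 24.1621)
  edge 5→6: √(5.3421² + 2.3391²) = 5.8317 (running 29.9939)
  edge 6→1: √(1.9316² + 4.7703²) = 5.1466 (running 35.1404)
Perimeter = 35.1404

Perimeter at t=0.735: 35.1404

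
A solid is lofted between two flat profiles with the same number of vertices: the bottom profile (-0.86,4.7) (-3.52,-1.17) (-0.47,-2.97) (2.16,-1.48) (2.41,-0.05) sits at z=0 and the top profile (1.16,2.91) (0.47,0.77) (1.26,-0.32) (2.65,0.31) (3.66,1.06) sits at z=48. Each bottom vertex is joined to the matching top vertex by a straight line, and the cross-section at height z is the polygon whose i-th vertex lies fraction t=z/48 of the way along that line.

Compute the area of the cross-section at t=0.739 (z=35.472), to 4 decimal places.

Cross-section at t=0.739: each vertex is (1-t)·p0[i] + t·p1[i].
  v1: (1-0.739)·(-0.86,4.7) + 0.739·(1.16,2.91) = (0.6328,3.3772)
  v2: (1-0.739)·(-3.52,-1.17) + 0.739·(0.47,0.77) = (-0.5714,0.2637)
  v3: (1-0.739)·(-0.47,-2.97) + 0.739·(1.26,-0.32) = (0.8085,-1.0116)
  v4: (1-0.739)·(2.16,-1.48) + 0.739·(2.65,0.31) = (2.5221,-0.1572)
  v5: (1-0.739)·(2.41,-0.05) + 0.739·(3.66,1.06) = (3.3338,0.7703)
Shoelace sum Σ(x_i·y_{i+1} − x_{i+1}·y_i):
  i=1: 0.6328·0.2637 − -0.5714·3.3772 = +2.0965 (running +2.0965)
  i=2: -0.5714·-1.0116 − 0.8085·0.2637 = +0.3649 (running +2.4614)
  i=3: 0.8085·-0.1572 − 2.5221·-1.0116 = +2.4244 (running +4.8858)
  i=4: 2.5221·0.7703 − 3.3338·-0.1572 = +2.4668 (running +7.3526)
  i=5: 3.3338·3.3772 − 0.6328·0.7703 = +10.7713 (running +18.1239)
Area = |Σ|/2 = |18.1239|/2 = 9.0619

Area at t=0.739: 9.0619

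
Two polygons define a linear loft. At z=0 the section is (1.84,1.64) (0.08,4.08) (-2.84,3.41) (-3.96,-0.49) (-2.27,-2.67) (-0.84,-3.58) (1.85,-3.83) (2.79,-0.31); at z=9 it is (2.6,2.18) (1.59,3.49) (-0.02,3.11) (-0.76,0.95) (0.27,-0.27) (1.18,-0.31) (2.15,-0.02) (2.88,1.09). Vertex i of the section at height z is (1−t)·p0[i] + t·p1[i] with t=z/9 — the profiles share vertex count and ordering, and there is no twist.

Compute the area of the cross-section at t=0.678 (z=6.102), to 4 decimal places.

Cross-section at t=0.678: each vertex is (1-t)·p0[i] + t·p1[i].
  v1: (1-0.678)·(1.84,1.64) + 0.678·(2.6,2.18) = (2.3553,2.0061)
  v2: (1-0.678)·(0.08,4.08) + 0.678·(1.59,3.49) = (1.1038,3.6800)
  v3: (1-0.678)·(-2.84,3.41) + 0.678·(-0.02,3.11) = (-0.9280,3.2066)
  v4: (1-0.678)·(-3.96,-0.49) + 0.678·(-0.76,0.95) = (-1.7904,0.4863)
  v5: (1-0.678)·(-2.27,-2.67) + 0.678·(0.27,-0.27) = (-0.5479,-1.0428)
  v6: (1-0.678)·(-0.84,-3.58) + 0.678·(1.18,-0.31) = (0.5296,-1.3629)
  v7: (1-0.678)·(1.85,-3.83) + 0.678·(2.15,-0.02) = (2.0534,-1.2468)
  v8: (1-0.678)·(2.79,-0.31) + 0.678·(2.88,1.09) = (2.8510,0.6392)
Shoelace sum Σ(x_i·y_{i+1} − x_{i+1}·y_i):
  i=1: 2.3553·3.6800 − 1.1038·2.0061 = +6.4531 (running +6.4531)
  i=2: 1.1038·3.2066 − -0.9280·3.6800 = +6.9545 (running +13.4076)
  i=3: -0.9280·0.4863 − -1.7904·3.2066 = +5.2898 (running +18.6974)
  i=4: -1.7904·-1.0428 − -0.5479·0.4863 = +2.1335 (running +20.8309)
  i=5: -0.5479·-1.3629 − 0.5296·-1.0428 = +1.2990 (running +22.1298)
  i=6: 0.5296·-1.2468 − 2.0534·-1.3629 = +2.1384 (running +24.2682)
  i=7: 2.0534·0.6392 − 2.8510·-1.2468 = +4.8672 (running +29.1355)
  i=8: 2.8510·2.0061 − 2.3553·0.6392 = +4.2140 (running +33.3494)
Area = |Σ|/2 = |33.3494|/2 = 16.6747

Area at t=0.678: 16.6747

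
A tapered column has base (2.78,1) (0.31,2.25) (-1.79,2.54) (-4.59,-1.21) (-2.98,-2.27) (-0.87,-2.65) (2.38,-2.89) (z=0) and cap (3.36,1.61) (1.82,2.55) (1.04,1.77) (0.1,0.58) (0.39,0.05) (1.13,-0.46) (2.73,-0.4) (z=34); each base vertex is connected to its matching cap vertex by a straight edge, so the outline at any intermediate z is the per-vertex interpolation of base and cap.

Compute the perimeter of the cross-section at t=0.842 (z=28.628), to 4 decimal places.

Perimeter at t=0.842: 11.2418

Cross-section at t=0.842: each vertex is (1-t)·p0[i] + t·p1[i].
  v1: (1-0.842)·(2.78,1) + 0.842·(3.36,1.61) = (3.2684,1.5136)
  v2: (1-0.842)·(0.31,2.25) + 0.842·(1.82,2.55) = (1.5814,2.5026)
  v3: (1-0.842)·(-1.79,2.54) + 0.842·(1.04,1.77) = (0.5929,1.8917)
  v4: (1-0.842)·(-4.59,-1.21) + 0.842·(0.1,0.58) = (-0.6410,0.2972)
  v5: (1-0.842)·(-2.98,-2.27) + 0.842·(0.39,0.05) = (-0.1425,-0.3166)
  v6: (1-0.842)·(-0.87,-2.65) + 0.842·(1.13,-0.46) = (0.8140,-0.8060)
  v7: (1-0.842)·(2.38,-2.89) + 0.842·(2.73,-0.4) = (2.6747,-0.7934)
Perimeter = Σ |v_{i+1} − v_i|:
  edge 1→2: √(-1.6869² + 0.9890²) = 1.9555 (running 1.9555)
  edge 2→3: √(-0.9886² + -0.6109²) = 1.1621 (running 3.1176)
  edge 3→4: √(-1.2339² + -1.5945²) = 2.0161 (running 5.1337)
  edge 4→5: √(0.4986² + -0.6137²) = 0.7907 (running 5.9244)
  edge 5→6: √(0.9565² + -0.4895²) = 1.0744 (running 6.9989)
  edge 6→7: √(1.8607² + 0.0126²) = 1.8607 (running 8.8596)
  edge 7→1: √(0.5937² + 2.3070²) = 2.3822 (running 11.2418)
Perimeter = 11.2418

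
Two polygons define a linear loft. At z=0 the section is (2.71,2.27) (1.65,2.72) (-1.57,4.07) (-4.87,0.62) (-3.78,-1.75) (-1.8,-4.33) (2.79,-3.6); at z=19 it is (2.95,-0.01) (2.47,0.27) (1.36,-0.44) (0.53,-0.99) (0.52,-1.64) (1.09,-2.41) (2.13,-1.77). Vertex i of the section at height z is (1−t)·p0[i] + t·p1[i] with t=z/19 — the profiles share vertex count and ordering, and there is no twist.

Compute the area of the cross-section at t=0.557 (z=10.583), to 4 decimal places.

Cross-section at t=0.557: each vertex is (1-t)·p0[i] + t·p1[i].
  v1: (1-0.557)·(2.71,2.27) + 0.557·(2.95,-0.01) = (2.8437,1.0000)
  v2: (1-0.557)·(1.65,2.72) + 0.557·(2.47,0.27) = (2.1067,1.3554)
  v3: (1-0.557)·(-1.57,4.07) + 0.557·(1.36,-0.44) = (0.0620,1.5579)
  v4: (1-0.557)·(-4.87,0.62) + 0.557·(0.53,-0.99) = (-1.8622,-0.2768)
  v5: (1-0.557)·(-3.78,-1.75) + 0.557·(0.52,-1.64) = (-1.3849,-1.6887)
  v6: (1-0.557)·(-1.8,-4.33) + 0.557·(1.09,-2.41) = (-0.1903,-3.2606)
  v7: (1-0.557)·(2.79,-3.6) + 0.557·(2.13,-1.77) = (2.4224,-2.5807)
Shoelace sum Σ(x_i·y_{i+1} − x_{i+1}·y_i):
  i=1: 2.8437·1.3554 − 2.1067·1.0000 = +1.7474 (running +1.7474)
  i=2: 2.1067·1.5579 − 0.0620·1.3554 = +3.1981 (running +4.9455)
  i=3: 0.0620·-0.2768 − -1.8622·1.5579 = +2.8840 (running +7.8295)
  i=4: -1.8622·-1.6887 − -1.3849·-0.2768 = +2.7615 (running +10.5909)
  i=5: -1.3849·-3.2606 − -0.1903·-1.6887 = +4.1942 (running +14.7852)
  i=6: -0.1903·-2.5807 − 2.4224·-3.2606 = +8.3893 (running +23.1745)
  i=7: 2.4224·1.0000 − 2.8437·-2.5807 = +9.7611 (running +32.9356)
Area = |Σ|/2 = |32.9356|/2 = 16.4678

Area at t=0.557: 16.4678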